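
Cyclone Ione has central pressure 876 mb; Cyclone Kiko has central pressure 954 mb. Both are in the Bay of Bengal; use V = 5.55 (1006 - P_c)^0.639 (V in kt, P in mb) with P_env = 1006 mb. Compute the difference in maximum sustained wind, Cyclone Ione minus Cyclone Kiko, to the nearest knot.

55 kt

Cyclone Ione: ΔP = 130; V ≈ 5.55 × 130^0.639 ≈ 124.48 kt.
Cyclone Kiko: ΔP = 52; V ≈ 5.55 × 52^0.639 ≈ 69.31 kt.
Difference ≈ 124.48 − 69.31 = 55.17 → 55 kt.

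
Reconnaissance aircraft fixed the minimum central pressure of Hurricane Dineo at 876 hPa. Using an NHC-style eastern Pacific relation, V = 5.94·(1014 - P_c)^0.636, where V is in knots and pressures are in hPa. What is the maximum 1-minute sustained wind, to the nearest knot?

136 kt

ΔP = 1014 − 876 = 138 hPa.
138^0.636 ≈ 22.960.
V ≈ 5.94 × 22.960 ≈ 136.4 kt.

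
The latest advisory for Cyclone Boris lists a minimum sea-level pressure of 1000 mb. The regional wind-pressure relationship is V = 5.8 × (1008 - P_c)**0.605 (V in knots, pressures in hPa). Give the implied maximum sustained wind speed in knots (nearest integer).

ΔP = 1008 − 1000 = 8 mb.
8^0.605 ≈ 3.519.
V ≈ 5.8 × 3.519 ≈ 20.4 kt.

20 kt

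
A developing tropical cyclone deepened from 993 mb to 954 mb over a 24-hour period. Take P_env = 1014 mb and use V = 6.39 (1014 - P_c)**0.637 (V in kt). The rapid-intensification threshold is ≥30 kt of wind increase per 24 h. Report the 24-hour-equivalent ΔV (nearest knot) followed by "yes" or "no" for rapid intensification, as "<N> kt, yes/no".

V₁: ΔP = 21, V ≈ 6.39 × 21^0.637 ≈ 44.44 kt.
V₂: ΔP = 60, V ≈ 6.39 × 60^0.637 ≈ 86.73 kt.
ΔV over 24 h = 42.29 kt → 24 h equivalent = 42.29 × 24/24 ≈ 42.29 kt.
42 kt ≥ 30 kt ⇒ rapid intensification.

42 kt, yes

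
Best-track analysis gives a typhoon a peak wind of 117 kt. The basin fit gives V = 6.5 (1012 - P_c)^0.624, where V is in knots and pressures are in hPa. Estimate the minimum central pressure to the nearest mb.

909 mb

ΔP = (V / 6.5)^(1/0.624) = (117/6.5)^1.603.
117/6.5 = 18.000; 18.000^1.603 ≈ 102.72 mb.
P_c = 1012 − 102.72 = 909.28 ≈ 909 mb.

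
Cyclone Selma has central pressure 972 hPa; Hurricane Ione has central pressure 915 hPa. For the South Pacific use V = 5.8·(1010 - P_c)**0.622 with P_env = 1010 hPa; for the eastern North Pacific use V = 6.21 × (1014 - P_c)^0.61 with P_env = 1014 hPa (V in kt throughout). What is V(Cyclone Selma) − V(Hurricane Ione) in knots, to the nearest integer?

-47 kt

Cyclone Selma: ΔP = 38; V ≈ 5.8 × 38^0.622 ≈ 55.73 kt.
Hurricane Ione: ΔP = 99; V ≈ 6.21 × 99^0.61 ≈ 102.43 kt.
Difference ≈ 55.73 − 102.43 = -46.70 → -47 kt.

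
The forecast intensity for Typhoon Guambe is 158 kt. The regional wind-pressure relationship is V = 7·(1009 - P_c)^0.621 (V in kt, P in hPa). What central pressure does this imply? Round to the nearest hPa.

ΔP = (V / 7)^(1/0.621) = (158/7)^1.610.
158/7 = 22.571; 22.571^1.610 ≈ 151.23 hPa.
P_c = 1009 − 151.23 = 857.77 ≈ 858 hPa.

858 hPa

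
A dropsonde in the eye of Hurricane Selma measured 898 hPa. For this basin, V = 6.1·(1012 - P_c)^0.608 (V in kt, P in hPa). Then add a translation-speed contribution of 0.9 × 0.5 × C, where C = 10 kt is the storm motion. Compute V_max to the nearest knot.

113 kt

ΔP = 1012 − 898 = 114 hPa.
114^0.608 ≈ 17.807.
V ≈ 6.1 × 17.807 ≈ 108.6 kt.
Translation term: 0.9 × 0.5 × 10 = 4.5 kt.
Corrected V ≈ 113.1 kt → 113 kt.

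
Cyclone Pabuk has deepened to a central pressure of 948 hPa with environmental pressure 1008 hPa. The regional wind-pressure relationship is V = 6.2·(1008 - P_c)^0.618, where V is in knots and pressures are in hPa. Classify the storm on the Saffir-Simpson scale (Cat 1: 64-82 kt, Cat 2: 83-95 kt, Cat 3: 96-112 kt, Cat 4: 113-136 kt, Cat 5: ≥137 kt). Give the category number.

ΔP = 1008 − 948 = 60 hPa.
V ≈ 6.2 × 60^0.618 = 6.2 × 12.56 ≈ 78 kt.
78 kt falls in the Category 1 band.

1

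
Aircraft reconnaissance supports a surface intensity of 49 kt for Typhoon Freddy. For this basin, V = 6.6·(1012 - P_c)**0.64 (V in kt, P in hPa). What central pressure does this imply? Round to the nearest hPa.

ΔP = (V / 6.6)^(1/0.64) = (49/6.6)^1.562.
49/6.6 = 7.424; 7.424^1.562 ≈ 22.93 hPa.
P_c = 1012 − 22.93 = 989.07 ≈ 989 hPa.

989 hPa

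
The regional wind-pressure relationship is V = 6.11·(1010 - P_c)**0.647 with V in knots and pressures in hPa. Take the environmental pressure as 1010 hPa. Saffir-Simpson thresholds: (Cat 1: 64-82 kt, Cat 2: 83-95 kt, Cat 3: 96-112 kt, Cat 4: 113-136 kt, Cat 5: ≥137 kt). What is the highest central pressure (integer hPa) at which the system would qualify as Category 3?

939 hPa

Category 3 begins at V = 96 kt.
Required ΔP = (96/6.11)^(1/0.647) = 15.712^1.546 ≈ 70.61 hPa.
P_c ≤ 1010 − 70.61 = 939.39, so the highest integer P_c is 939 hPa.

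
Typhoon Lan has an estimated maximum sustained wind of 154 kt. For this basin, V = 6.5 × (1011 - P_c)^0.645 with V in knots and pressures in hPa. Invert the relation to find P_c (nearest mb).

876 mb

ΔP = (V / 6.5)^(1/0.645) = (154/6.5)^1.550.
154/6.5 = 23.692; 23.692^1.550 ≈ 135.26 mb.
P_c = 1011 − 135.26 = 875.74 ≈ 876 mb.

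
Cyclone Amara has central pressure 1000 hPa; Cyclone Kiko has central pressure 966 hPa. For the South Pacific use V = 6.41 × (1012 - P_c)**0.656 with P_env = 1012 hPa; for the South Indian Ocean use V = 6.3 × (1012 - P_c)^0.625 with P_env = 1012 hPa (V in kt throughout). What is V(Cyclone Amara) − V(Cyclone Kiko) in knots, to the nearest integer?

-36 kt

Cyclone Amara: ΔP = 12; V ≈ 6.41 × 12^0.656 ≈ 32.72 kt.
Cyclone Kiko: ΔP = 46; V ≈ 6.3 × 46^0.625 ≈ 68.95 kt.
Difference ≈ 32.72 − 68.95 = -36.23 → -36 kt.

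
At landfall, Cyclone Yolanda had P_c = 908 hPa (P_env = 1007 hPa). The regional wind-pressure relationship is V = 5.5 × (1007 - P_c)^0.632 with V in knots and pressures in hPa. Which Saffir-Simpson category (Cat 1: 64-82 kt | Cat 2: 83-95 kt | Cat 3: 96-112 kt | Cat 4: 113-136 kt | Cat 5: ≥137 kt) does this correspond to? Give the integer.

ΔP = 1007 − 908 = 99 hPa.
V ≈ 5.5 × 99^0.632 = 5.5 × 18.25 ≈ 100 kt.
100 kt falls in the Category 3 band.

3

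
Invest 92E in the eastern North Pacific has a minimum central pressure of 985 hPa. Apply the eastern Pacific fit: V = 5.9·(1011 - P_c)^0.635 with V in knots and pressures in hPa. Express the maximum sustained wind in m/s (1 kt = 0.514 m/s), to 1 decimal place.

24.0 m/s

ΔP = 1011 − 985 = 26 hPa.
V ≈ 5.9 × 26^0.635 = 5.9 × 7.916 ≈ 46.705 kt.
46.705 × 0.514 ≈ 24.01 m/s → 24.0 m/s.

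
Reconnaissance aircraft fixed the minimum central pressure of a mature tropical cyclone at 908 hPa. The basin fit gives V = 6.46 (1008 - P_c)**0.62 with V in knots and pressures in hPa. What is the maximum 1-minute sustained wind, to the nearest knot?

112 kt

ΔP = 1008 − 908 = 100 hPa.
100^0.62 ≈ 17.378.
V ≈ 6.46 × 17.378 ≈ 112.3 kt.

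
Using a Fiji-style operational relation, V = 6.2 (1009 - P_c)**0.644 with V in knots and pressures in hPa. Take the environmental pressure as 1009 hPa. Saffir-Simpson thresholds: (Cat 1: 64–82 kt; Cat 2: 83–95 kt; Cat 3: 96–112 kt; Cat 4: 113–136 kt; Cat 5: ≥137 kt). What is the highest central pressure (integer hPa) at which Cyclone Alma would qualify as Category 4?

918 hPa

Category 4 begins at V = 113 kt.
Required ΔP = (113/6.2)^(1/0.644) = 18.226^1.553 ≈ 90.70 hPa.
P_c ≤ 1009 − 90.70 = 918.30, so the highest integer P_c is 918 hPa.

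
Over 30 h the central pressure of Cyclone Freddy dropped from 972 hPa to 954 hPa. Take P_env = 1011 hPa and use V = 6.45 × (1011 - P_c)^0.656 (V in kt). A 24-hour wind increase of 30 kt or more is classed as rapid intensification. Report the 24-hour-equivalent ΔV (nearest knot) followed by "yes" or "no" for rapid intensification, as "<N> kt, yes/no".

V₁: ΔP = 39, V ≈ 6.45 × 39^0.656 ≈ 71.33 kt.
V₂: ΔP = 57, V ≈ 6.45 × 57^0.656 ≈ 91.50 kt.
ΔV over 30 h = 20.17 kt → 24 h equivalent = 20.17 × 24/30 ≈ 16.14 kt.
16 kt < 30 kt ⇒ not rapid intensification.

16 kt, no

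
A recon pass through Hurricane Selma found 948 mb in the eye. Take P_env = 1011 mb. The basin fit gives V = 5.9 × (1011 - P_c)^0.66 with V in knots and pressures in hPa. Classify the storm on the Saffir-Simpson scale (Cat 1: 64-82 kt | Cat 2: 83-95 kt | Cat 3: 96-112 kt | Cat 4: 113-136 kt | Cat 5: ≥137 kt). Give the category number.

ΔP = 1011 − 948 = 63 mb.
V ≈ 5.9 × 63^0.66 = 5.9 × 15.40 ≈ 91 kt.
91 kt falls in the Category 2 band.

2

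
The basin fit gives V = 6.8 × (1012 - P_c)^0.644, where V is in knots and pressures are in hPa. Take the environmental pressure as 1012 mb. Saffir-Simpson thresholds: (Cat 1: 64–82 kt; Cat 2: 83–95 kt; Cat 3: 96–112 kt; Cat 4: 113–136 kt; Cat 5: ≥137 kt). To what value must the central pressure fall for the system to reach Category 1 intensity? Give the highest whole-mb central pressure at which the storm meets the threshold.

Category 1 begins at V = 64 kt.
Required ΔP = (64/6.8)^(1/0.644) = 9.412^1.553 ≈ 32.50 mb.
P_c ≤ 1012 − 32.50 = 979.50, so the highest integer P_c is 979 mb.

979 mb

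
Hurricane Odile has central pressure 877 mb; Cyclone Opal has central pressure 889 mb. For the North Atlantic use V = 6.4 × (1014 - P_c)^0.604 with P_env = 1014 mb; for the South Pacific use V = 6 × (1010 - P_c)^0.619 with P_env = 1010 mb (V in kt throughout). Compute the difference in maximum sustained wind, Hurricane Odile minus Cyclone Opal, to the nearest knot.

Hurricane Odile: ΔP = 137; V ≈ 6.4 × 137^0.604 ≈ 124.96 kt.
Cyclone Opal: ΔP = 121; V ≈ 6 × 121^0.619 ≈ 116.79 kt.
Difference ≈ 124.96 − 116.79 = 8.17 → 8 kt.

8 kt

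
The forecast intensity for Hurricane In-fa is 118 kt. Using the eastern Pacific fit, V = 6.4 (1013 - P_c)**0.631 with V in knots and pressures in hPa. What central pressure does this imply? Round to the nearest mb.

912 mb

ΔP = (V / 6.4)^(1/0.631) = (118/6.4)^1.585.
118/6.4 = 18.438; 18.438^1.585 ≈ 101.36 mb.
P_c = 1013 − 101.36 = 911.64 ≈ 912 mb.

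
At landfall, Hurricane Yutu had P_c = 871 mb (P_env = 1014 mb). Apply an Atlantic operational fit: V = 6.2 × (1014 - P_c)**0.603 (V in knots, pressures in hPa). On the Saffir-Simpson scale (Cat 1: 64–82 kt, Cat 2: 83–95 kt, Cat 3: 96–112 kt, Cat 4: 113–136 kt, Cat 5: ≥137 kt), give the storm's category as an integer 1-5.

ΔP = 1014 − 871 = 143 mb.
V ≈ 6.2 × 143^0.603 = 6.2 × 19.94 ≈ 124 kt.
124 kt falls in the Category 4 band.

4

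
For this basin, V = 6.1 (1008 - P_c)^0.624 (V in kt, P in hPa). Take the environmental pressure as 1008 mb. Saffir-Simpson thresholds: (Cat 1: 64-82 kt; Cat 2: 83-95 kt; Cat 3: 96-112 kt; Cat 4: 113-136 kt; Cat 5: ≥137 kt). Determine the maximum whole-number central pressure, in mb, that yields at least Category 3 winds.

925 mb

Category 3 begins at V = 96 kt.
Required ΔP = (96/6.1)^(1/0.624) = 15.738^1.603 ≈ 82.83 mb.
P_c ≤ 1008 − 82.83 = 925.17, so the highest integer P_c is 925 mb.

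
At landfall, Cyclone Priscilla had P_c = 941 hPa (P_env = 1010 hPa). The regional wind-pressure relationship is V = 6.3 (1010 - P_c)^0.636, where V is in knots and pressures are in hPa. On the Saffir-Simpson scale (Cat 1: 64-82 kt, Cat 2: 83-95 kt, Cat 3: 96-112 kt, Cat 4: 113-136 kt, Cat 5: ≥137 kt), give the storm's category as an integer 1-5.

2

ΔP = 1010 − 941 = 69 hPa.
V ≈ 6.3 × 69^0.636 = 6.3 × 14.77 ≈ 93 kt.
93 kt falls in the Category 2 band.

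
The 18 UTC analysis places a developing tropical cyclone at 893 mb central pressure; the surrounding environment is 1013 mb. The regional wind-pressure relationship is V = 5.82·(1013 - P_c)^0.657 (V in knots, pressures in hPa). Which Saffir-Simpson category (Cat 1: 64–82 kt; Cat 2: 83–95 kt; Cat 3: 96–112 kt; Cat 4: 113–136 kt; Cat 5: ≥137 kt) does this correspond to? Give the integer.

ΔP = 1013 − 893 = 120 mb.
V ≈ 5.82 × 120^0.657 = 5.82 × 23.23 ≈ 135 kt.
135 kt falls in the Category 4 band.

4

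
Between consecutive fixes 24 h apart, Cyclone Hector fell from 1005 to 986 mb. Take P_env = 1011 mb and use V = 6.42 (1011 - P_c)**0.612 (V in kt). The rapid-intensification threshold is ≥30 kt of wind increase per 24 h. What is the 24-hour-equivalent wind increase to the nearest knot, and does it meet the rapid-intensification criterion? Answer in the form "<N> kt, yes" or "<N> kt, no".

27 kt, no

V₁: ΔP = 6, V ≈ 6.42 × 6^0.612 ≈ 19.22 kt.
V₂: ΔP = 25, V ≈ 6.42 × 25^0.612 ≈ 46.03 kt.
ΔV over 24 h = 26.81 kt → 24 h equivalent = 26.81 × 24/24 ≈ 26.81 kt.
27 kt < 30 kt ⇒ not rapid intensification.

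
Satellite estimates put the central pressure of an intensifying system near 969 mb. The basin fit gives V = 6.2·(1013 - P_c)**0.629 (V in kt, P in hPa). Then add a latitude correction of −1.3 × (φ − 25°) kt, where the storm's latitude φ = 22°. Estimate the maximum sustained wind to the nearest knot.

71 kt

ΔP = 1013 − 969 = 44 mb.
44^0.629 ≈ 10.808.
V ≈ 6.2 × 10.808 ≈ 67.0 kt.
Latitude correction: −1.3 × (22 − 25) = 3.9 kt.
Corrected V ≈ 70.9 kt → 71 kt.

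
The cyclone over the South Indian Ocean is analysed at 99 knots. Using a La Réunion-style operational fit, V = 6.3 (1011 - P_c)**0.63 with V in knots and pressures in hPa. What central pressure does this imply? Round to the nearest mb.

932 mb

ΔP = (V / 6.3)^(1/0.63) = (99/6.3)^1.587.
99/6.3 = 15.714; 15.714^1.587 ≈ 79.23 mb.
P_c = 1011 − 79.23 = 931.77 ≈ 932 mb.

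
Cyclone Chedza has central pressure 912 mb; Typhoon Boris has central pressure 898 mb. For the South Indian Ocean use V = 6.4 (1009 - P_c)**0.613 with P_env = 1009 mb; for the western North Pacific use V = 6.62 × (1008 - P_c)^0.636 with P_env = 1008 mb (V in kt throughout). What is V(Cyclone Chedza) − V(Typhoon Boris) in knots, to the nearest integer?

-26 kt

Cyclone Chedza: ΔP = 97; V ≈ 6.4 × 97^0.613 ≈ 105.70 kt.
Typhoon Boris: ΔP = 110; V ≈ 6.62 × 110^0.636 ≈ 131.58 kt.
Difference ≈ 105.70 − 131.58 = -25.88 → -26 kt.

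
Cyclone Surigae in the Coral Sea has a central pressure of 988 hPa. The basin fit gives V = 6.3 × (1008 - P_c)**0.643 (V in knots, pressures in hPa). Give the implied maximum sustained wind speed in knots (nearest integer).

ΔP = 1008 − 988 = 20 hPa.
20^0.643 ≈ 6.864.
V ≈ 6.3 × 6.864 ≈ 43.2 kt.

43 kt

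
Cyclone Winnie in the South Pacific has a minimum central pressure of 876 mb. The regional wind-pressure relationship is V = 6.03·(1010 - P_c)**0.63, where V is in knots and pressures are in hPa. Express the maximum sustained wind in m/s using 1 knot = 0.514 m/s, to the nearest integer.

68 m/s

ΔP = 1010 − 876 = 134 mb.
V ≈ 6.03 × 134^0.63 = 6.03 × 21.881 ≈ 131.945 kt.
131.945 × 0.514 ≈ 67.82 m/s → 68 m/s.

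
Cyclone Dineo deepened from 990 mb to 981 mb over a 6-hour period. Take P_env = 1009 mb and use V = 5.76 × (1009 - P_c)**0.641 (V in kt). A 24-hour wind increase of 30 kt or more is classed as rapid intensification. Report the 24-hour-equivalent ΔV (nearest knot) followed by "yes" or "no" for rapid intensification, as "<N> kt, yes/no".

43 kt, yes

V₁: ΔP = 19, V ≈ 5.76 × 19^0.641 ≈ 38.03 kt.
V₂: ΔP = 28, V ≈ 5.76 × 28^0.641 ≈ 48.76 kt.
ΔV over 6 h = 10.73 kt → 24 h equivalent = 10.73 × 24/6 ≈ 42.92 kt.
43 kt ≥ 30 kt ⇒ rapid intensification.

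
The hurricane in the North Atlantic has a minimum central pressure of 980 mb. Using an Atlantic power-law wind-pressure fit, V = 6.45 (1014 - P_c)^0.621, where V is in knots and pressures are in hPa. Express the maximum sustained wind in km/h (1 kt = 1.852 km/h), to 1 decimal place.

106.7 km/h

ΔP = 1014 − 980 = 34 mb.
V ≈ 6.45 × 34^0.621 = 6.45 × 8.934 ≈ 57.625 kt.
57.625 × 1.852 ≈ 106.72 km/h → 106.7 km/h.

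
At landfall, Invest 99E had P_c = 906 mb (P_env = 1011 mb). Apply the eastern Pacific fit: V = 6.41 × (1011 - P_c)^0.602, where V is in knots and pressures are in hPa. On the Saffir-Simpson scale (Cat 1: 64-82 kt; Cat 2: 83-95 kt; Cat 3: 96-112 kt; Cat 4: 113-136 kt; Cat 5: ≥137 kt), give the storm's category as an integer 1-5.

ΔP = 1011 − 906 = 105 mb.
V ≈ 6.41 × 105^0.602 = 6.41 × 16.47 ≈ 106 kt.
106 kt falls in the Category 3 band.

3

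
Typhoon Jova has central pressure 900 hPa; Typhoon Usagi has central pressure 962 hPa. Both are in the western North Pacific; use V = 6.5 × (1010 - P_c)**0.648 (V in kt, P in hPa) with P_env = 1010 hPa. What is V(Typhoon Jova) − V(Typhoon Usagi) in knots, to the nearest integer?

57 kt

Typhoon Jova: ΔP = 110; V ≈ 6.5 × 110^0.648 ≈ 136.69 kt.
Typhoon Usagi: ΔP = 48; V ≈ 6.5 × 48^0.648 ≈ 79.87 kt.
Difference ≈ 136.69 − 79.87 = 56.82 → 57 kt.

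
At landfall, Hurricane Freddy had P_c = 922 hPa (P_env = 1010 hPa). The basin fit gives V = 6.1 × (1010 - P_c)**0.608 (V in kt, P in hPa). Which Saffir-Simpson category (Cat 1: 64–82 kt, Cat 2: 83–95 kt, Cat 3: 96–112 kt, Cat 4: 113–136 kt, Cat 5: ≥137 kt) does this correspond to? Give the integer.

2

ΔP = 1010 − 922 = 88 hPa.
V ≈ 6.1 × 88^0.608 = 6.1 × 15.21 ≈ 93 kt.
93 kt falls in the Category 2 band.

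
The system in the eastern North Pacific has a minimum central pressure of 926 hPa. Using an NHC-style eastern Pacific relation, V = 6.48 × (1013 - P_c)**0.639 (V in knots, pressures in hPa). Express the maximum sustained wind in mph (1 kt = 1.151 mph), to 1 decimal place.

129.4 mph

ΔP = 1013 − 926 = 87 hPa.
V ≈ 6.48 × 87^0.639 = 6.48 × 17.352 ≈ 112.442 kt.
112.442 × 1.151 ≈ 129.42 mph → 129.4 mph.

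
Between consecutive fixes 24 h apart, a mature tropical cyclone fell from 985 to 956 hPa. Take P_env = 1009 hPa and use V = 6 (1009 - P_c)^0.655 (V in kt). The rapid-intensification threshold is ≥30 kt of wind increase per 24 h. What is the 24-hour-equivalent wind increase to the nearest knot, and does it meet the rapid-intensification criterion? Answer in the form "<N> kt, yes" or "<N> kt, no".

33 kt, yes

V₁: ΔP = 24, V ≈ 6 × 24^0.655 ≈ 48.10 kt.
V₂: ΔP = 53, V ≈ 6 × 53^0.655 ≈ 80.83 kt.
ΔV over 24 h = 32.73 kt → 24 h equivalent = 32.73 × 24/24 ≈ 32.73 kt.
33 kt ≥ 30 kt ⇒ rapid intensification.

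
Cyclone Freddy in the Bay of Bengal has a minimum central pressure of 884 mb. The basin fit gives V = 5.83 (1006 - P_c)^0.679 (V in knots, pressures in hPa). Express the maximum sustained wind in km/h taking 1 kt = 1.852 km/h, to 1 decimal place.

281.8 km/h

ΔP = 1006 − 884 = 122 mb.
V ≈ 5.83 × 122^0.679 = 5.83 × 26.100 ≈ 152.162 kt.
152.162 × 1.852 ≈ 281.80 km/h → 281.8 km/h.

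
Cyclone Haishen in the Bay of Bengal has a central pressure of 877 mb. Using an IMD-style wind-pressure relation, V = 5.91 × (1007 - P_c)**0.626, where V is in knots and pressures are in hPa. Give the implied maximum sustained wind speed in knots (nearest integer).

124 kt

ΔP = 1007 − 877 = 130 mb.
130^0.626 ≈ 21.054.
V ≈ 5.91 × 21.054 ≈ 124.4 kt.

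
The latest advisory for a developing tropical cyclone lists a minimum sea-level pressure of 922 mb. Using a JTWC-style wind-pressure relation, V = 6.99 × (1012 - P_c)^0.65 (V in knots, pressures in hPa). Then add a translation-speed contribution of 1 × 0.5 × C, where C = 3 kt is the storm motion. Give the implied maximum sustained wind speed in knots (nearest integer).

132 kt

ΔP = 1012 − 922 = 90 mb.
90^0.65 ≈ 18.632.
V ≈ 6.99 × 18.632 ≈ 130.2 kt.
Translation term: 1 × 0.5 × 3 = 1.5 kt.
Corrected V ≈ 131.7 kt → 132 kt.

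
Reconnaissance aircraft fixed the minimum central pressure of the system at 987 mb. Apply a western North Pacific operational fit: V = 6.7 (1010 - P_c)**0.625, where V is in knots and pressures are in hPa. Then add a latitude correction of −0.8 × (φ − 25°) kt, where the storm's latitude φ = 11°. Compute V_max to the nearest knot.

59 kt

ΔP = 1010 − 987 = 23 mb.
23^0.625 ≈ 7.097.
V ≈ 6.7 × 7.097 ≈ 47.6 kt.
Latitude correction: −0.8 × (11 − 25) = 11.2 kt.
Corrected V ≈ 58.8 kt → 59 kt.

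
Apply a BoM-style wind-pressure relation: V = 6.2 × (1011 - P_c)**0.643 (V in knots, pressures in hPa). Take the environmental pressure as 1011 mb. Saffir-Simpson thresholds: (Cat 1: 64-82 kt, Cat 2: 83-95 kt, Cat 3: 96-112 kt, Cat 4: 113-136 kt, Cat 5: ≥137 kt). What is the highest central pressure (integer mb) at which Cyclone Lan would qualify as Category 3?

940 mb

Category 3 begins at V = 96 kt.
Required ΔP = (96/6.2)^(1/0.643) = 15.484^1.555 ≈ 70.88 mb.
P_c ≤ 1011 − 70.88 = 940.12, so the highest integer P_c is 940 mb.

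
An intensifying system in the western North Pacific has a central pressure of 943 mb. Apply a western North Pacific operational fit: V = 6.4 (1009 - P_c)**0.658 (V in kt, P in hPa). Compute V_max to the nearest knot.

ΔP = 1009 − 943 = 66 mb.
66^0.658 ≈ 15.749.
V ≈ 6.4 × 15.749 ≈ 100.8 kt.

101 kt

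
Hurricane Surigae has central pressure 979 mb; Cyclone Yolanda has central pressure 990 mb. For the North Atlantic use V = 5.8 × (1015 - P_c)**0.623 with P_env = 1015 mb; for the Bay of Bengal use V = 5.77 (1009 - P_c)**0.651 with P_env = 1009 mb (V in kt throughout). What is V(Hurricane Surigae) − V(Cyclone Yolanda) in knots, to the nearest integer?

15 kt

Hurricane Surigae: ΔP = 36; V ≈ 5.8 × 36^0.623 ≈ 54.08 kt.
Cyclone Yolanda: ΔP = 19; V ≈ 5.77 × 19^0.651 ≈ 39.23 kt.
Difference ≈ 54.08 − 39.23 = 14.85 → 15 kt.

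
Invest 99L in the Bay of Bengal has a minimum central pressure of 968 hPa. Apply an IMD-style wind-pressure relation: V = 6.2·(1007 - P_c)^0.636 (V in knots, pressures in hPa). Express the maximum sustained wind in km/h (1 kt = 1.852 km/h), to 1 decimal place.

118.0 km/h

ΔP = 1007 − 968 = 39 hPa.
V ≈ 6.2 × 39^0.636 = 6.2 × 10.278 ≈ 63.725 kt.
63.725 × 1.852 ≈ 118.02 km/h → 118.0 km/h.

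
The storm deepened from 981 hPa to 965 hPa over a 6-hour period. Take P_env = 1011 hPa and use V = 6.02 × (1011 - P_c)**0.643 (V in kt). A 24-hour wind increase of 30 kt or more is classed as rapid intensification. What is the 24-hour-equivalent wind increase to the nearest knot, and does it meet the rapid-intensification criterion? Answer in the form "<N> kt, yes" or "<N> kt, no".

V₁: ΔP = 30, V ≈ 6.02 × 30^0.643 ≈ 53.63 kt.
V₂: ΔP = 46, V ≈ 6.02 × 46^0.643 ≈ 70.59 kt.
ΔV over 6 h = 16.96 kt → 24 h equivalent = 16.96 × 24/6 ≈ 67.84 kt.
68 kt ≥ 30 kt ⇒ rapid intensification.

68 kt, yes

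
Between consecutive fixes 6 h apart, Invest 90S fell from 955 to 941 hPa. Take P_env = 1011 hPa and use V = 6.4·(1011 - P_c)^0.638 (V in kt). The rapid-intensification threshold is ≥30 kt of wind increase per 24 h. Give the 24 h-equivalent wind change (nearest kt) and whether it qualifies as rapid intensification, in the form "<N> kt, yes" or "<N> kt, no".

51 kt, yes

V₁: ΔP = 56, V ≈ 6.4 × 56^0.638 ≈ 83.47 kt.
V₂: ΔP = 70, V ≈ 6.4 × 70^0.638 ≈ 96.24 kt.
ΔV over 6 h = 12.77 kt → 24 h equivalent = 12.77 × 24/6 ≈ 51.08 kt.
51 kt ≥ 30 kt ⇒ rapid intensification.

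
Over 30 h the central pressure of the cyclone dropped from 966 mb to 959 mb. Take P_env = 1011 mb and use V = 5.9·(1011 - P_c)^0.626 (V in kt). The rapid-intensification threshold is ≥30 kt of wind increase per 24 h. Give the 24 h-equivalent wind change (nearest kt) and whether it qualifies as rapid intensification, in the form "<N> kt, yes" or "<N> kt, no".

5 kt, no

V₁: ΔP = 45, V ≈ 5.9 × 45^0.626 ≈ 63.94 kt.
V₂: ΔP = 52, V ≈ 5.9 × 52^0.626 ≈ 70.00 kt.
ΔV over 30 h = 6.06 kt → 24 h equivalent = 6.06 × 24/30 ≈ 4.85 kt.
5 kt < 30 kt ⇒ not rapid intensification.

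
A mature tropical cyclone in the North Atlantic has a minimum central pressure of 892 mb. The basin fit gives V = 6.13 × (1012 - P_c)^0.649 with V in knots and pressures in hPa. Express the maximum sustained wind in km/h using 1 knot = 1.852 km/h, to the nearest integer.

254 km/h

ΔP = 1012 − 892 = 120 mb.
V ≈ 6.13 × 120^0.649 = 6.13 × 22.356 ≈ 137.041 kt.
137.041 × 1.852 ≈ 253.80 km/h → 254 km/h.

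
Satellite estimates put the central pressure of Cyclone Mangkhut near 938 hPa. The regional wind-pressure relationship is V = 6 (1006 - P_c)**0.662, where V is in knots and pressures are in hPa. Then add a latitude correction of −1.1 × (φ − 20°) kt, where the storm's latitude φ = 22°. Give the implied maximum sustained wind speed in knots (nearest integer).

96 kt

ΔP = 1006 − 938 = 68 hPa.
68^0.662 ≈ 16.335.
V ≈ 6 × 16.335 ≈ 98.0 kt.
Latitude correction: −1.1 × (22 − 20) = -2.2 kt.
Corrected V ≈ 95.8 kt → 96 kt.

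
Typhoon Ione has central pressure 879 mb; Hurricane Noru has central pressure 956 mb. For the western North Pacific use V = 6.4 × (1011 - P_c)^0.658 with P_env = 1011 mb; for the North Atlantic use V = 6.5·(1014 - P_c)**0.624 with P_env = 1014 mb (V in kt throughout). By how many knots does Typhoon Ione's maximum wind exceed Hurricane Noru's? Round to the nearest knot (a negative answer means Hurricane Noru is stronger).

Typhoon Ione: ΔP = 132; V ≈ 6.4 × 132^0.658 ≈ 159.04 kt.
Hurricane Noru: ΔP = 58; V ≈ 6.5 × 58^0.624 ≈ 81.90 kt.
Difference ≈ 159.04 − 81.90 = 77.14 → 77 kt.

77 kt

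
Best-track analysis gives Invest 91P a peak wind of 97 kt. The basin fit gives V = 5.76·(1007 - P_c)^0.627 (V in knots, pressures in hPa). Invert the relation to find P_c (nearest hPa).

917 hPa

ΔP = (V / 5.76)^(1/0.627) = (97/5.76)^1.595.
97/5.76 = 16.840; 16.840^1.595 ≈ 90.34 hPa.
P_c = 1007 − 90.34 = 916.66 ≈ 917 hPa.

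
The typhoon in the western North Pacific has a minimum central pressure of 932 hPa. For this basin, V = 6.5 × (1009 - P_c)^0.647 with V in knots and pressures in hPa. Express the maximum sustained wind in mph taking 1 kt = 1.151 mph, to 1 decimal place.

124.3 mph

ΔP = 1009 − 932 = 77 hPa.
V ≈ 6.5 × 77^0.647 = 6.5 × 16.617 ≈ 108.012 kt.
108.012 × 1.151 ≈ 124.32 mph → 124.3 mph.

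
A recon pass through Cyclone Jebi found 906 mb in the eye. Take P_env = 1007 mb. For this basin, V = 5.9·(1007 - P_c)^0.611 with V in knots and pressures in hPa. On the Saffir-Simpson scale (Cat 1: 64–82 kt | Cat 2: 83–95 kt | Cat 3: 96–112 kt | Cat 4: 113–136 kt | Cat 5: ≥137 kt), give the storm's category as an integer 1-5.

ΔP = 1007 − 906 = 101 mb.
V ≈ 5.9 × 101^0.611 = 5.9 × 16.77 ≈ 99 kt.
99 kt falls in the Category 3 band.

3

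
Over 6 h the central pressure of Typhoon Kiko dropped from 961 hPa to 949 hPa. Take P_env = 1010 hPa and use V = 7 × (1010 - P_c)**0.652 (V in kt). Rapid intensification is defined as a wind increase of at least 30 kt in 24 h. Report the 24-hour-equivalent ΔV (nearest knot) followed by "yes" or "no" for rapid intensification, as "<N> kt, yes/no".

V₁: ΔP = 49, V ≈ 7 × 49^0.652 ≈ 88.53 kt.
V₂: ΔP = 61, V ≈ 7 × 61^0.652 ≈ 102.13 kt.
ΔV over 6 h = 13.60 kt → 24 h equivalent = 13.60 × 24/6 ≈ 54.40 kt.
54 kt ≥ 30 kt ⇒ rapid intensification.

54 kt, yes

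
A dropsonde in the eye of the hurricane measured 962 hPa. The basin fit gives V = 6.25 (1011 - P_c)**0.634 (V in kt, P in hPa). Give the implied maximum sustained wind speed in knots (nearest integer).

74 kt

ΔP = 1011 − 962 = 49 hPa.
49^0.634 ≈ 11.792.
V ≈ 6.25 × 11.792 ≈ 73.7 kt.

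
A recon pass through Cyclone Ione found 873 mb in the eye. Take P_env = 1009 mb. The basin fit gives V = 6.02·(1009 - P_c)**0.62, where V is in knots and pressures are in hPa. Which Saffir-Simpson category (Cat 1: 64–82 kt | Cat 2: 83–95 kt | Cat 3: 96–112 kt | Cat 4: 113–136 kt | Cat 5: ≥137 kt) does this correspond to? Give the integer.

ΔP = 1009 − 873 = 136 mb.
V ≈ 6.02 × 136^0.62 = 6.02 × 21.03 ≈ 127 kt.
127 kt falls in the Category 4 band.

4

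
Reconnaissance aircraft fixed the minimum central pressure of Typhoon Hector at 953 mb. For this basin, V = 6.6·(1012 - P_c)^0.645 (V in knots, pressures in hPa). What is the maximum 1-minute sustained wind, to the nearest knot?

ΔP = 1012 − 953 = 59 mb.
59^0.645 ≈ 13.874.
V ≈ 6.6 × 13.874 ≈ 91.6 kt.

92 kt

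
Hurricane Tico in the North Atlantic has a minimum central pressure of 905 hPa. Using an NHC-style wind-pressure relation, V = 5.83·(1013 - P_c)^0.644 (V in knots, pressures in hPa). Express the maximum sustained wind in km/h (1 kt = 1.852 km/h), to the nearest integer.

ΔP = 1013 − 905 = 108 hPa.
V ≈ 5.83 × 108^0.644 = 5.83 × 20.395 ≈ 118.903 kt.
118.903 × 1.852 ≈ 220.21 km/h → 220 km/h.

220 km/h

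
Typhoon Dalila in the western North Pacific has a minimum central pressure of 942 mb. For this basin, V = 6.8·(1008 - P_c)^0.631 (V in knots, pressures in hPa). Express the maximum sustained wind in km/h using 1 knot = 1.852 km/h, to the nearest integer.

177 km/h

ΔP = 1008 − 942 = 66 mb.
V ≈ 6.8 × 66^0.631 = 6.8 × 14.065 ≈ 95.640 kt.
95.640 × 1.852 ≈ 177.13 km/h → 177 km/h.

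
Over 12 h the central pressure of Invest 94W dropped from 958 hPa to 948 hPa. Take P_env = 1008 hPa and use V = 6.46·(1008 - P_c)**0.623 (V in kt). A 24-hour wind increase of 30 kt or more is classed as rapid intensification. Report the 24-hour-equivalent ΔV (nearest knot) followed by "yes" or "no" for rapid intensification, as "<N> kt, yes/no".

V₁: ΔP = 50, V ≈ 6.46 × 50^0.623 ≈ 73.91 kt.
V₂: ΔP = 60, V ≈ 6.46 × 60^0.623 ≈ 82.80 kt.
ΔV over 12 h = 8.89 kt → 24 h equivalent = 8.89 × 24/12 ≈ 17.78 kt.
18 kt < 30 kt ⇒ not rapid intensification.

18 kt, no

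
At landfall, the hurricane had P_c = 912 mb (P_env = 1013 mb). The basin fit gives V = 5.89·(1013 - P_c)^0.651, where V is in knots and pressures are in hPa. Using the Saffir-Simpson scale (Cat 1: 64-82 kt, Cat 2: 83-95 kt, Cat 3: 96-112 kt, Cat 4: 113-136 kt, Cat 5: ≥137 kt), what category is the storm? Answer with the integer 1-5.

ΔP = 1013 − 912 = 101 mb.
V ≈ 5.89 × 101^0.651 = 5.89 × 20.17 ≈ 119 kt.
119 kt falls in the Category 4 band.

4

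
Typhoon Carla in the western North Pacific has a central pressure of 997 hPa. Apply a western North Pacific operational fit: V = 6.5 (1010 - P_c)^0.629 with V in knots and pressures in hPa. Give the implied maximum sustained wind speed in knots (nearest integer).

33 kt

ΔP = 1010 − 997 = 13 hPa.
13^0.629 ≈ 5.020.
V ≈ 6.5 × 5.020 ≈ 32.6 kt.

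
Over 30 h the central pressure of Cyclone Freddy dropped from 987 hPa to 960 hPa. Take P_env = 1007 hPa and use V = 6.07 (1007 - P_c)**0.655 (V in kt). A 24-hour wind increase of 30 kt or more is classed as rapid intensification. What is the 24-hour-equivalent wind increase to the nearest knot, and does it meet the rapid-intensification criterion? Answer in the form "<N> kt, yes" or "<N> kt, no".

26 kt, no

V₁: ΔP = 20, V ≈ 6.07 × 20^0.655 ≈ 43.19 kt.
V₂: ΔP = 47, V ≈ 6.07 × 47^0.655 ≈ 75.58 kt.
ΔV over 30 h = 32.39 kt → 24 h equivalent = 32.39 × 24/30 ≈ 25.91 kt.
26 kt < 30 kt ⇒ not rapid intensification.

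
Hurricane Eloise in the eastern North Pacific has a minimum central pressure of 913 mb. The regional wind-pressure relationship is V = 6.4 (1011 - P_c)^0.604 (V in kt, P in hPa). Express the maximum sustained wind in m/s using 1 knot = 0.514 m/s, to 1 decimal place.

ΔP = 1011 − 913 = 98 mb.
V ≈ 6.4 × 98^0.604 = 6.4 × 15.948 ≈ 102.066 kt.
102.066 × 0.514 ≈ 52.46 m/s → 52.5 m/s.

52.5 m/s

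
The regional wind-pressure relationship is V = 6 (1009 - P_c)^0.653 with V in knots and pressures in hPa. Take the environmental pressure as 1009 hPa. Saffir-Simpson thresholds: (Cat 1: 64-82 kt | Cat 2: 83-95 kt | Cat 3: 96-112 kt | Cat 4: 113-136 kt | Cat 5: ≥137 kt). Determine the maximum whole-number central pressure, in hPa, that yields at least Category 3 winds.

Category 3 begins at V = 96 kt.
Required ΔP = (96/6)^(1/0.653) = 16.000^1.531 ≈ 69.82 hPa.
P_c ≤ 1009 − 69.82 = 939.18, so the highest integer P_c is 939 hPa.

939 hPa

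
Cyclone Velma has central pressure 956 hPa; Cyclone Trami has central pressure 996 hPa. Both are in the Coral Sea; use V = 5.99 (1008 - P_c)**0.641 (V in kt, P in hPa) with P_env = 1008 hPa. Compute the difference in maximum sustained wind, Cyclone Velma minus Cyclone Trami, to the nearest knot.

Cyclone Velma: ΔP = 52; V ≈ 5.99 × 52^0.641 ≈ 75.40 kt.
Cyclone Trami: ΔP = 12; V ≈ 5.99 × 12^0.641 ≈ 29.46 kt.
Difference ≈ 75.40 − 29.46 = 45.94 → 46 kt.

46 kt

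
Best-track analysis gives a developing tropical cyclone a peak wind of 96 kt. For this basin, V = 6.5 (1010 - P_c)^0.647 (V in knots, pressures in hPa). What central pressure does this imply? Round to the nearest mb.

ΔP = (V / 6.5)^(1/0.647) = (96/6.5)^1.546.
96/6.5 = 14.769; 14.769^1.546 ≈ 64.17 mb.
P_c = 1010 − 64.17 = 945.83 ≈ 946 mb.

946 mb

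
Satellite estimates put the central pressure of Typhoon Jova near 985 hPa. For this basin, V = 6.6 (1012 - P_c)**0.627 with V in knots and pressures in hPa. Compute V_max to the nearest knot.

52 kt

ΔP = 1012 − 985 = 27 hPa.
27^0.627 ≈ 7.897.
V ≈ 6.6 × 7.897 ≈ 52.1 kt.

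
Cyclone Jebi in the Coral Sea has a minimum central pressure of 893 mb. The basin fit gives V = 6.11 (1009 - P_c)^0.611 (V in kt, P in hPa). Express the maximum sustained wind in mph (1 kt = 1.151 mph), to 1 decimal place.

128.4 mph

ΔP = 1009 − 893 = 116 mb.
V ≈ 6.11 × 116^0.611 = 6.11 × 18.255 ≈ 111.539 kt.
111.539 × 1.151 ≈ 128.38 mph → 128.4 mph.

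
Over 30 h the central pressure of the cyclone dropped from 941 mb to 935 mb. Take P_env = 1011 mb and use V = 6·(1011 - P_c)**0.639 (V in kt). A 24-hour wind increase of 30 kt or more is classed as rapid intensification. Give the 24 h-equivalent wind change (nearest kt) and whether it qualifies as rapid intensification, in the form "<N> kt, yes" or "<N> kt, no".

4 kt, no

V₁: ΔP = 70, V ≈ 6 × 70^0.639 ≈ 90.61 kt.
V₂: ΔP = 76, V ≈ 6 × 76^0.639 ≈ 95.50 kt.
ΔV over 30 h = 4.89 kt → 24 h equivalent = 4.89 × 24/30 ≈ 3.91 kt.
4 kt < 30 kt ⇒ not rapid intensification.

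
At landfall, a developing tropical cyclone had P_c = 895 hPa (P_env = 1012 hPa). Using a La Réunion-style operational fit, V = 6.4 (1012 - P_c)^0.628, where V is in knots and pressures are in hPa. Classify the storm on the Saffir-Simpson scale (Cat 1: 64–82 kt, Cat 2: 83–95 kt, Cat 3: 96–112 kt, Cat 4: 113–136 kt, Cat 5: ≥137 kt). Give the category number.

ΔP = 1012 − 895 = 117 hPa.
V ≈ 6.4 × 117^0.628 = 6.4 × 19.90 ≈ 127 kt.
127 kt falls in the Category 4 band.

4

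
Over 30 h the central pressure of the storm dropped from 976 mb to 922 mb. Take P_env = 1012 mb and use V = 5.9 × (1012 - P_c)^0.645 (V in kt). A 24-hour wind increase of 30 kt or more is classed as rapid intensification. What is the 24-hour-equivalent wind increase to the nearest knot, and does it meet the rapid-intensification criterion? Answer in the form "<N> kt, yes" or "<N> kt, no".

V₁: ΔP = 36, V ≈ 5.9 × 36^0.645 ≈ 59.52 kt.
V₂: ΔP = 90, V ≈ 5.9 × 90^0.645 ≈ 107.48 kt.
ΔV over 30 h = 47.96 kt → 24 h equivalent = 47.96 × 24/30 ≈ 38.37 kt.
38 kt ≥ 30 kt ⇒ rapid intensification.

38 kt, yes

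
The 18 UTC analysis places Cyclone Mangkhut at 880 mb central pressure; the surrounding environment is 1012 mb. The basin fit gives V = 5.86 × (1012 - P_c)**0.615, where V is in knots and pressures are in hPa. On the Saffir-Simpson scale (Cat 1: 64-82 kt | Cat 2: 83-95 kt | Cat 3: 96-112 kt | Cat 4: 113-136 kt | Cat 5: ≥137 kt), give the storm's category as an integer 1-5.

4

ΔP = 1012 − 880 = 132 mb.
V ≈ 5.86 × 132^0.615 = 5.86 × 20.14 ≈ 118 kt.
118 kt falls in the Category 4 band.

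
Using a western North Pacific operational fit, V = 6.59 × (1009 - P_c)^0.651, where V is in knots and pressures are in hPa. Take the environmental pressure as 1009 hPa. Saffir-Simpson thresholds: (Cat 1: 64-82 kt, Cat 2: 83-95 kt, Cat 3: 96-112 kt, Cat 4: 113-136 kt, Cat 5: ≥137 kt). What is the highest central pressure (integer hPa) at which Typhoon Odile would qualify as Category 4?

Category 4 begins at V = 113 kt.
Required ΔP = (113/6.59)^(1/0.651) = 17.147^1.536 ≈ 78.68 hPa.
P_c ≤ 1009 − 78.68 = 930.32, so the highest integer P_c is 930 hPa.

930 hPa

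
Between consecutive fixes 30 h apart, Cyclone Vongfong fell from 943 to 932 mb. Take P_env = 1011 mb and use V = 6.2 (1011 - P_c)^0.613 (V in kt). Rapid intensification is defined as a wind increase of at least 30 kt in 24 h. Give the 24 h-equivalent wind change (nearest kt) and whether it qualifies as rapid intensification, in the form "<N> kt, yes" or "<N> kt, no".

V₁: ΔP = 68, V ≈ 6.2 × 68^0.613 ≈ 82.36 kt.
V₂: ΔP = 79, V ≈ 6.2 × 79^0.613 ≈ 90.29 kt.
ΔV over 30 h = 7.93 kt → 24 h equivalent = 7.93 × 24/30 ≈ 6.34 kt.
6 kt < 30 kt ⇒ not rapid intensification.

6 kt, no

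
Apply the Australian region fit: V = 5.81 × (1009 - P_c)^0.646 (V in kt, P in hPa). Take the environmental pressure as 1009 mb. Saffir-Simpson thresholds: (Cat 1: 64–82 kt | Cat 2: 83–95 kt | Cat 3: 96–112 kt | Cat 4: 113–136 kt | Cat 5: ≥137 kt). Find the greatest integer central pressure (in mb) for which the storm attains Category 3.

932 mb

Category 3 begins at V = 96 kt.
Required ΔP = (96/5.81)^(1/0.646) = 16.523^1.548 ≈ 76.84 mb.
P_c ≤ 1009 − 76.84 = 932.16, so the highest integer P_c is 932 mb.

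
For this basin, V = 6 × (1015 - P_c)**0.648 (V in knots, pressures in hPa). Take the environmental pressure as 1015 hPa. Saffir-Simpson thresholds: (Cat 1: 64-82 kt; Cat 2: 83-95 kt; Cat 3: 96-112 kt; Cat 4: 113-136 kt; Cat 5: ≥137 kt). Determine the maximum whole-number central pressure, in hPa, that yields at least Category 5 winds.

890 hPa

Category 5 begins at V = 137 kt.
Required ΔP = (137/6)^(1/0.648) = 22.833^1.543 ≈ 124.90 hPa.
P_c ≤ 1015 − 124.90 = 890.10, so the highest integer P_c is 890 hPa.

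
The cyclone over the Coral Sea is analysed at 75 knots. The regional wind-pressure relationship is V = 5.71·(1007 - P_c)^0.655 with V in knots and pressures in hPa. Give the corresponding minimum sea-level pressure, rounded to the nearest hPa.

956 hPa

ΔP = (V / 5.71)^(1/0.655) = (75/5.71)^1.527.
75/5.71 = 13.135; 13.135^1.527 ≈ 50.99 hPa.
P_c = 1007 − 50.99 = 956.01 ≈ 956 hPa.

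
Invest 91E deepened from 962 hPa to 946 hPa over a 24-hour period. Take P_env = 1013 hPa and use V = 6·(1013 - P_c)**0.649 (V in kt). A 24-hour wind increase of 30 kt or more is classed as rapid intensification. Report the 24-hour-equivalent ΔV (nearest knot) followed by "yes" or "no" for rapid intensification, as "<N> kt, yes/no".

15 kt, no

V₁: ΔP = 51, V ≈ 6 × 51^0.649 ≈ 76.98 kt.
V₂: ΔP = 67, V ≈ 6 × 67^0.649 ≈ 91.89 kt.
ΔV over 24 h = 14.91 kt → 24 h equivalent = 14.91 × 24/24 ≈ 14.91 kt.
15 kt < 30 kt ⇒ not rapid intensification.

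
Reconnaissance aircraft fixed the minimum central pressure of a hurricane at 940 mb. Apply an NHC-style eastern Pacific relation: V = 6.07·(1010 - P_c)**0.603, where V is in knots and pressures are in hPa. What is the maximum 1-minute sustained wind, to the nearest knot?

79 kt

ΔP = 1010 − 940 = 70 mb.
70^0.603 ≈ 12.960.
V ≈ 6.07 × 12.960 ≈ 78.7 kt.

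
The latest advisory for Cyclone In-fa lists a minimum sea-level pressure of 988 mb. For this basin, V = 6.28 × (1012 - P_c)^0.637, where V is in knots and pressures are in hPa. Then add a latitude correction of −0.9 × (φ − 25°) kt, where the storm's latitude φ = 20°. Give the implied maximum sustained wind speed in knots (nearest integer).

52 kt

ΔP = 1012 − 988 = 24 mb.
24^0.637 ≈ 7.572.
V ≈ 6.28 × 7.572 ≈ 47.6 kt.
Latitude correction: −0.9 × (20 − 25) = 4.5 kt.
Corrected V ≈ 52.1 kt → 52 kt.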